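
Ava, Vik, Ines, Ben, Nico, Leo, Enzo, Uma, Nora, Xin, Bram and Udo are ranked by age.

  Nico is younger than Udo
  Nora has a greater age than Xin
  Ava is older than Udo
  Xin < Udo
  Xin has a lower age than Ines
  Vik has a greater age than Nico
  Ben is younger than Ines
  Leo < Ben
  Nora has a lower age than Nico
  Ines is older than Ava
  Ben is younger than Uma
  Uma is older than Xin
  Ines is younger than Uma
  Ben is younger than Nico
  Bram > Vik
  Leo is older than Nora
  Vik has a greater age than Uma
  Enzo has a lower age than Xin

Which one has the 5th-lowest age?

The consecutive relations fix a unique order: Enzo < Xin < Nora < Leo < Ben < Nico < Udo < Ava < Ines < Uma < Vik < Bram.
The 5th smallest is Ben.

Ben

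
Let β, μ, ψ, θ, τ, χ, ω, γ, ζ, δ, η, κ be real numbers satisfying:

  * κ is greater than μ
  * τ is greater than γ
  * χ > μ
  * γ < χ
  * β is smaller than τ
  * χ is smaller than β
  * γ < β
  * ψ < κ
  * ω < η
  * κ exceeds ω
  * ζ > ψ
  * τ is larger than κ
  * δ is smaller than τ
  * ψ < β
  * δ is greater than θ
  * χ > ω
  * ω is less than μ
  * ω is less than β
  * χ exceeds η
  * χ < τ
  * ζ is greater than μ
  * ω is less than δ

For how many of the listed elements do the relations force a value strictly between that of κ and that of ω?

1

Chaining upward from ω reaches: η, μ, χ, δ, ζ, β, τ.
Chaining downward from κ reaches: ψ, μ.
Strictly between ω and κ are those in both lists: μ — 1 element.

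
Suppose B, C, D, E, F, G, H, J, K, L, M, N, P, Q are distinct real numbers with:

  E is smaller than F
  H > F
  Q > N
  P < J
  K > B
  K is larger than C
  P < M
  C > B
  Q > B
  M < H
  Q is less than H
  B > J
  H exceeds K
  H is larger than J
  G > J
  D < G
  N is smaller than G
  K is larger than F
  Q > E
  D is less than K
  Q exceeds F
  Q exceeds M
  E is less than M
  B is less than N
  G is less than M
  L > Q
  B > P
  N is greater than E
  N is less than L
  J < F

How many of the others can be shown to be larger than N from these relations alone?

5

Directly above N: G, Q, L.
One step further: M, H (5 so far).
Nothing else is reachable above N; 5 in all.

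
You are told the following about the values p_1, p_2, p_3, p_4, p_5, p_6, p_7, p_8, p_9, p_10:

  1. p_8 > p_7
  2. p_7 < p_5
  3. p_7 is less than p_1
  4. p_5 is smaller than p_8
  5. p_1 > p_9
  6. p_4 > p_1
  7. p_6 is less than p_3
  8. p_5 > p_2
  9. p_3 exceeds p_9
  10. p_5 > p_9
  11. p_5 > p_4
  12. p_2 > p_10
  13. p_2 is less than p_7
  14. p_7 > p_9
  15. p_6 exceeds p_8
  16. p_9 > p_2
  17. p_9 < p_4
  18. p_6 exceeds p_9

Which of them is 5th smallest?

p_1

Piecing the relations together gives one ordering: p_10 < p_2 < p_9 < p_7 < p_1 < p_4 < p_5 < p_8 < p_6 < p_3.
Counting 5 from the smallest end gives p_1.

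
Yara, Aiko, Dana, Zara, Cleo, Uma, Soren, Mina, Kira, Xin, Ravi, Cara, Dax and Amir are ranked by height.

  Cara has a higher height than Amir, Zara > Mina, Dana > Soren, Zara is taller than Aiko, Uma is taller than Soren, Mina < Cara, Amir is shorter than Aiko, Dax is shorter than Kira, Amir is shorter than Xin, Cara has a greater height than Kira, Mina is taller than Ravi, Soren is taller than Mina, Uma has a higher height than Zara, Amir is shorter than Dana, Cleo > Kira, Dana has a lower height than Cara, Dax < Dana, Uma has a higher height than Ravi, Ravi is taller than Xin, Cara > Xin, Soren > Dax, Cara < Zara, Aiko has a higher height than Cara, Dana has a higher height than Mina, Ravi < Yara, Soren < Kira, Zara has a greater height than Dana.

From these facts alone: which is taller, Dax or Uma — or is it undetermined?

Chaining the given relations: Dax < Soren < Dana < Cara < Aiko < Zara < Uma.
So Uma is taller.

Uma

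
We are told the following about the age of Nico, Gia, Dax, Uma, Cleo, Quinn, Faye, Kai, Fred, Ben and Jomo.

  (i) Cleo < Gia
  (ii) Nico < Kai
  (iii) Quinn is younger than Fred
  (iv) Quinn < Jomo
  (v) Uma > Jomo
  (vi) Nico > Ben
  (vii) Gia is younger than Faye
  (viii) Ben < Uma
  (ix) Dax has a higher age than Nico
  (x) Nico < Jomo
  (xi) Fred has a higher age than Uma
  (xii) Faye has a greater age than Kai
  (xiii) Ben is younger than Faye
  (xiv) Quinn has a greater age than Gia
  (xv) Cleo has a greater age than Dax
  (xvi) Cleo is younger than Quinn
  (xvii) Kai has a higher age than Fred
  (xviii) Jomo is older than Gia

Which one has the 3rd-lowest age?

Chaining the given pairs: Ben < Nico < Dax < Cleo < Gia < Quinn < Jomo < Uma < Fred < Kai < Faye.
Counting 3 from the smallest end gives Dax.

Dax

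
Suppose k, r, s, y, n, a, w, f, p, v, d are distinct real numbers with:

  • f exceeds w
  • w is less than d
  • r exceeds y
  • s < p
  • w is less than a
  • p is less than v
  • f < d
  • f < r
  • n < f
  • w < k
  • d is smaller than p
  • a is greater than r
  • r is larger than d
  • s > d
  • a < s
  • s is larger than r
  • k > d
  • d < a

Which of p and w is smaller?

The relevant relations are w < f; f < d; d < r; r < a; a < s; s < p.
Together: w < f < d < r < a < s < p.
So w < p; w is the smaller of the two.

w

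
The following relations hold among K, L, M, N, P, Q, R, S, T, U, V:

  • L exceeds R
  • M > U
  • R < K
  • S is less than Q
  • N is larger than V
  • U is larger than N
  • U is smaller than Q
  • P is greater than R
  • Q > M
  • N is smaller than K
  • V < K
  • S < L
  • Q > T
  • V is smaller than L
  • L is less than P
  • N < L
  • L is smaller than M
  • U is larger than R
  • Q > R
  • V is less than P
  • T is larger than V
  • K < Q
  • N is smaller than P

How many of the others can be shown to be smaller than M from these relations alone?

6

Directly below M: U, L.
One step further: V, R, N, S (6 so far).
Nothing else is reachable below M; 6 in all.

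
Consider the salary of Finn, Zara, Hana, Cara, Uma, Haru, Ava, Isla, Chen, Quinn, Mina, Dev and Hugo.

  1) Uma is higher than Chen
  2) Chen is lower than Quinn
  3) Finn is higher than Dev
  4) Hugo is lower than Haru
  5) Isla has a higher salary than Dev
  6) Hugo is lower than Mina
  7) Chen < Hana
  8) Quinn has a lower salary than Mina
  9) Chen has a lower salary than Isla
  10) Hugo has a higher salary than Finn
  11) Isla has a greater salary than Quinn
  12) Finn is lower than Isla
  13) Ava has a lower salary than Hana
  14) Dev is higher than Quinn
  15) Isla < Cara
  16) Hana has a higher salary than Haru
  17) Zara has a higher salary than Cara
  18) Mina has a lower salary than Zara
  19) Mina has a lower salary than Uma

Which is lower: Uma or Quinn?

Following the relations from Quinn: Quinn < Dev < Finn < Hugo < Mina < Uma.
So Quinn < Uma; Quinn is the lower of the two.

Quinn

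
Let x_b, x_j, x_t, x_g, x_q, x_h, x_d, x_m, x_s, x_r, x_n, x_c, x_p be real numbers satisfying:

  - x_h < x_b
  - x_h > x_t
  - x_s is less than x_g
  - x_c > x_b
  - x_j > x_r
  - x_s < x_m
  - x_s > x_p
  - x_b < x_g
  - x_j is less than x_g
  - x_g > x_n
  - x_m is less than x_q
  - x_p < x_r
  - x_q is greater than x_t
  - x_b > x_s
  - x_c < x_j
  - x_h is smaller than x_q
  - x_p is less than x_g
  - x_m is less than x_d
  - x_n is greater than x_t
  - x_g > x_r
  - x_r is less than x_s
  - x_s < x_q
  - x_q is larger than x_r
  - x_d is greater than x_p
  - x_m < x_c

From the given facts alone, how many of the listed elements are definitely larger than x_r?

From x_r the given relations immediately reach x_s, x_q, x_j, x_g.
From those, x_m, x_b — 6 in total.
From those, x_c, x_d — 8 in total.
No other element is forced above x_r by the given relations, so the count is 8.

8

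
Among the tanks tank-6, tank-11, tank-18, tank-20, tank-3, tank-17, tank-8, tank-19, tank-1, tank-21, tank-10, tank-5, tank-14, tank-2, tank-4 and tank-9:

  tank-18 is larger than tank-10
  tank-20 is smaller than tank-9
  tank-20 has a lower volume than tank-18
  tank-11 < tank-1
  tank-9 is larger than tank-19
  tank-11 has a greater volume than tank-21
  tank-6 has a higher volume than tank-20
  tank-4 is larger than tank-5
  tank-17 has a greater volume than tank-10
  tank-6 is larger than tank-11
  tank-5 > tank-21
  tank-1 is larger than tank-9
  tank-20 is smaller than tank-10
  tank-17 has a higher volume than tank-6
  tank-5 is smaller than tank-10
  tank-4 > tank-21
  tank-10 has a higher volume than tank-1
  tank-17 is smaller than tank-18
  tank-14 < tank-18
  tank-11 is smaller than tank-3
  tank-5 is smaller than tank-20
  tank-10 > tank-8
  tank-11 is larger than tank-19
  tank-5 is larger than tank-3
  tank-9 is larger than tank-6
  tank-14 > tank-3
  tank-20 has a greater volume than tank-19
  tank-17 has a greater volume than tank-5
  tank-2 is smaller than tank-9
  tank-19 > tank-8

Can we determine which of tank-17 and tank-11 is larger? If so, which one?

tank-17

tank-11 < tank-3 and tank-3 < tank-5 give tank-11 < tank-5.
With tank-5 < tank-20: tank-11 < tank-3 < tank-5 < tank-20.
With tank-20 < tank-6: tank-11 < tank-3 < tank-5 < tank-20 < tank-6.
Then tank-6 < tank-9 extends the chain to tank-9.
With tank-9 < tank-1: tank-11 < tank-3 < tank-5 < tank-20 < tank-6 < tank-9 < tank-1.
Then tank-1 < tank-10 extends the chain to tank-10.
Then tank-10 < tank-17 extends the chain to tank-17.
So tank-17 is larger.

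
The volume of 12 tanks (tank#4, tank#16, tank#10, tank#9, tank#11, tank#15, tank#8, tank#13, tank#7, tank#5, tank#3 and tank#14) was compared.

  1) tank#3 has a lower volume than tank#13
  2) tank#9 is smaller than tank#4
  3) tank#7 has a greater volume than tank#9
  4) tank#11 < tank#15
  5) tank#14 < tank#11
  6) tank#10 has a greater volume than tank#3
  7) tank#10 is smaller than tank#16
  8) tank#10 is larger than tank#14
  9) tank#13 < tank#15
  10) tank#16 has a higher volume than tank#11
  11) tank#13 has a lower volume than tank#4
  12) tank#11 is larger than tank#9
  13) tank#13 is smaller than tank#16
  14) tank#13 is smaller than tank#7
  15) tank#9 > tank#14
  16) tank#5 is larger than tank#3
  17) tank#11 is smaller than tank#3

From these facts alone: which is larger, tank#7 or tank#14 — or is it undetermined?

Link the given pairs in sequence: tank#14 < tank#9; tank#9 < tank#11; tank#11 < tank#3; tank#3 < tank#13; tank#13 < tank#7.
Chaining these gives tank#14 < tank#9 < tank#11 < tank#3 < tank#13 < tank#7.
So tank#7 is larger.

tank#7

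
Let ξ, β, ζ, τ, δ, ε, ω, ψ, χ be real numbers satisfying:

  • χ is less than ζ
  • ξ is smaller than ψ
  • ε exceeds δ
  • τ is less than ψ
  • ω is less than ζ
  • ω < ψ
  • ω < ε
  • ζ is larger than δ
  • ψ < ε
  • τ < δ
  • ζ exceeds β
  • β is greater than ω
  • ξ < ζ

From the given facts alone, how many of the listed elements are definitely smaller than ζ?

The elements the relations force below ζ are χ, ω, β, τ, ξ, δ — no chain reaches any other.
That is 6.

6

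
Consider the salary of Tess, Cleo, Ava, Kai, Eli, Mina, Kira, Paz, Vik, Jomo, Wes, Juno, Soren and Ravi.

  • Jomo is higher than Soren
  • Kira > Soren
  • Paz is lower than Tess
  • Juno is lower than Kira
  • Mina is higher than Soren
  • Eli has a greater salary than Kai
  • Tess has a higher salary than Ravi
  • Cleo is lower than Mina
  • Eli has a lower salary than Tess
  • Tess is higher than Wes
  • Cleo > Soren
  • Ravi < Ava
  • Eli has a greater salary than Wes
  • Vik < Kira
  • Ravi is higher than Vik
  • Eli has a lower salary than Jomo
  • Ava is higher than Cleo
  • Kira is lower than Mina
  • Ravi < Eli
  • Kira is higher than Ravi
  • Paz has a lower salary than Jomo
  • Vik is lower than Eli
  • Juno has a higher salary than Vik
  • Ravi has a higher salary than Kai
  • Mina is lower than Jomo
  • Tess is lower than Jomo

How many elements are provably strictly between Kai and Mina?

2

Chaining upward from Kai reaches: Ravi, Kira, Ava, Eli, Tess, Jomo.
Chaining downward from Mina reaches: Vik, Soren, Ravi, Juno, Cleo, Kira.
Strictly between Kai and Mina are those in both lists: Ravi, Kira — 2 elements.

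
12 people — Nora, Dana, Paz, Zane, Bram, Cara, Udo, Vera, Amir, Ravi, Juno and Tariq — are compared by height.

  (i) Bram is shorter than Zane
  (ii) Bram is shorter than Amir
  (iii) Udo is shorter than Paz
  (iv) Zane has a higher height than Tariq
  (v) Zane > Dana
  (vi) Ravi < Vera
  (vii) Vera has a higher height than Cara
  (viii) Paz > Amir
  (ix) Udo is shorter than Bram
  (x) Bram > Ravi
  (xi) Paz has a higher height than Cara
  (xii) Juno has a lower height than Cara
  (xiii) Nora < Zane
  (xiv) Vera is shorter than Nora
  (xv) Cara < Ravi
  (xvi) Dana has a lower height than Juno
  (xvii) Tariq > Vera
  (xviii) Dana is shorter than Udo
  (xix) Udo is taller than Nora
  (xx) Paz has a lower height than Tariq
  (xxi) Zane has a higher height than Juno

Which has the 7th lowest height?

The consecutive relations fix a unique order: Dana < Juno < Cara < Ravi < Vera < Nora < Udo < Bram < Amir < Paz < Tariq < Zane.
The 7th smallest is Udo.

Udo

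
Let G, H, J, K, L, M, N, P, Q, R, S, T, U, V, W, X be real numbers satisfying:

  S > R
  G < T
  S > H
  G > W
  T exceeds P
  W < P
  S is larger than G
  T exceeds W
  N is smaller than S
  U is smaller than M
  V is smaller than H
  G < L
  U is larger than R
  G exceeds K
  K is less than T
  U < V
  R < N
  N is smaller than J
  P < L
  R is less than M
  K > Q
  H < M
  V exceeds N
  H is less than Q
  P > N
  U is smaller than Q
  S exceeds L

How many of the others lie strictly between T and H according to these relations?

3

The relations place H below T. An element lies strictly between them when it is forced above H and also forced below T.
Above H: {M, Q, K, G, L, S}. Below T: {R, W, U, N, V, Q, K, G, P}.
Intersection: {Q, K, G} — 3.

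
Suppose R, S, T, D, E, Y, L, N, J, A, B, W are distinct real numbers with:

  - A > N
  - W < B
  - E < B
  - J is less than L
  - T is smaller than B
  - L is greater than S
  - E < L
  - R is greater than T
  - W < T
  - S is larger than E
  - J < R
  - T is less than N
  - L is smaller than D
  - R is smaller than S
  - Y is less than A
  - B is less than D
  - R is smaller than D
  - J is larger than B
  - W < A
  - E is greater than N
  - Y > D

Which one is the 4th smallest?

Piecing the relations together gives one ordering: W < T < N < E < B < J < R < S < L < D < Y < A.
Counting 4 from the smallest end gives E.

E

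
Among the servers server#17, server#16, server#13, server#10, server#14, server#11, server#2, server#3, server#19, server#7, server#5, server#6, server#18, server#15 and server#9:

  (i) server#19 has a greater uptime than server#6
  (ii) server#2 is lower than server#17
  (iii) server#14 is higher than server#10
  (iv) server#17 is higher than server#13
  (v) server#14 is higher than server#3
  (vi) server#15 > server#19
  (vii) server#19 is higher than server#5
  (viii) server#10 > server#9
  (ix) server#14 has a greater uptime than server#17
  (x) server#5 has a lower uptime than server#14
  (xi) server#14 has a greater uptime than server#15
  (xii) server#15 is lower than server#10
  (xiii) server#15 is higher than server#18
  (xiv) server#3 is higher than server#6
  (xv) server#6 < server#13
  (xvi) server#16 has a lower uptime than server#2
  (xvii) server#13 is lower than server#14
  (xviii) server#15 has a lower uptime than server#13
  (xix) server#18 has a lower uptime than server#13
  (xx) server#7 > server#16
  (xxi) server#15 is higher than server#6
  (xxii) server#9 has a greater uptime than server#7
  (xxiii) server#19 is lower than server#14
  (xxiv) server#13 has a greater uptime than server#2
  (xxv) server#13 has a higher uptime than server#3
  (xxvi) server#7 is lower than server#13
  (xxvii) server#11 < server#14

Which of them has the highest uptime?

server#18 is not greatest since server#18 < server#15; server#5 is not greatest since server#5 < server#19; server#6 is not greatest since server#6 < server#15; server#19 is not greatest since server#19 < server#15; server#16 is not greatest since server#16 < server#2; server#15 is not greatest since server#15 < server#13; server#3 is not greatest since server#3 < server#14; server#7 is not greatest since server#7 < server#9; server#2 is not greatest since server#2 < server#13; server#13 is not greatest since server#13 < server#14; server#9 is not greatest since server#9 < server#10; server#17 is not greatest since server#17 < server#14; server#10 is not greatest since server#10 < server#14; server#11 is not greatest since server#11 < server#14.
Only server#14 has nothing above it, so server#14 is the highest uptime.

server#14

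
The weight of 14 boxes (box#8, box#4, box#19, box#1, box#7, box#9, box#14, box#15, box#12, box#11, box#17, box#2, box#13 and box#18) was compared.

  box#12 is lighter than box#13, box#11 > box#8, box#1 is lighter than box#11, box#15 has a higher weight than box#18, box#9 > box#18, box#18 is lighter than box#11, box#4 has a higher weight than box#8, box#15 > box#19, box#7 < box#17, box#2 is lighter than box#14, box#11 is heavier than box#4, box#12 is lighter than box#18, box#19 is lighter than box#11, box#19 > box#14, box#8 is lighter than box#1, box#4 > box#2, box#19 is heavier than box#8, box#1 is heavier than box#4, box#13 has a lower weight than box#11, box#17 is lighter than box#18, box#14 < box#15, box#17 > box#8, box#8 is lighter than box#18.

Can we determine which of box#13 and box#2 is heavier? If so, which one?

Following every chain through box#2: above box#2 we get box#14, box#4, box#1, box#19, box#15, box#11.
box#13 is not reached, and no chain runs the other way from box#13 to box#2.
So the given relations leave the order of box#2 and box#13 undetermined.

undetermined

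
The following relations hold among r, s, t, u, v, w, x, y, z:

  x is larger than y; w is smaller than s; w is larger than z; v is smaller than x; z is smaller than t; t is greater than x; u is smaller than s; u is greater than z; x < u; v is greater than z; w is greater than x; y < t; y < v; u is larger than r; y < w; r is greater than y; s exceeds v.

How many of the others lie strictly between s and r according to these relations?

Chaining upward from r reaches: u.
Chaining downward from s reaches: z, y, v, x, u, w.
Strictly between r and s are those in both lists: u — 1 element.

1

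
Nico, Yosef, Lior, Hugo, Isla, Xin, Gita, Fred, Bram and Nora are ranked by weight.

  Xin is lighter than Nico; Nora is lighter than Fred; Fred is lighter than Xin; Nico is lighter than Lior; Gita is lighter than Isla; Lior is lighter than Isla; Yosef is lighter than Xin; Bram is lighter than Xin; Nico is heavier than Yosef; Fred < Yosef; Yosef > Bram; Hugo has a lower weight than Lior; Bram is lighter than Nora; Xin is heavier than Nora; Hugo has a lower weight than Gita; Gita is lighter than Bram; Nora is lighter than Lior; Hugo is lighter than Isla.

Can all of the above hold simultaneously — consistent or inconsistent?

consistent

Every relation is compatible with Hugo < Gita < Bram < Nora < Fred < Yosef < Xin < Nico < Lior < Isla; the set is consistent.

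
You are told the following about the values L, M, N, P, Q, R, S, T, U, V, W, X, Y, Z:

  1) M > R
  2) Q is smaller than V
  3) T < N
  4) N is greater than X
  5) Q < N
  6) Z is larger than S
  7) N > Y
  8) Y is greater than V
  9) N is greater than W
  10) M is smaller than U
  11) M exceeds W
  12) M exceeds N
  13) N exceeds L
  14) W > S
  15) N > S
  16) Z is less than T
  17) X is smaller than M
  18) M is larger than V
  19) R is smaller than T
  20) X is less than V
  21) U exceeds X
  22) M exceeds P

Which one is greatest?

U

R is not greatest since R < T; Q is not greatest since Q < V; S is not greatest since S < N; P is not greatest since P < M; Z is not greatest since Z < T; X is not greatest since X < U; V is not greatest since V < M; W is not greatest since W < M; Y is not greatest since Y < N; T is not greatest since T < N; L is not greatest since L < N; N is not greatest since N < M; M is not greatest since M < U.
Only U has nothing above it, so U is the greatest.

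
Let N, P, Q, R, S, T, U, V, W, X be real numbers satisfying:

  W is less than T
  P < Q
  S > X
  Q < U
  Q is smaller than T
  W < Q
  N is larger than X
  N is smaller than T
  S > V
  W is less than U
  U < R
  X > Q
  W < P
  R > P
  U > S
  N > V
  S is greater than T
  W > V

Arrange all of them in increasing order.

V < W < P < Q < X < N < T < S < U < R

The consecutive links are each given: V < W; W < P; P < Q; Q < X; X < N; N < T; T < S; S < U; U < R.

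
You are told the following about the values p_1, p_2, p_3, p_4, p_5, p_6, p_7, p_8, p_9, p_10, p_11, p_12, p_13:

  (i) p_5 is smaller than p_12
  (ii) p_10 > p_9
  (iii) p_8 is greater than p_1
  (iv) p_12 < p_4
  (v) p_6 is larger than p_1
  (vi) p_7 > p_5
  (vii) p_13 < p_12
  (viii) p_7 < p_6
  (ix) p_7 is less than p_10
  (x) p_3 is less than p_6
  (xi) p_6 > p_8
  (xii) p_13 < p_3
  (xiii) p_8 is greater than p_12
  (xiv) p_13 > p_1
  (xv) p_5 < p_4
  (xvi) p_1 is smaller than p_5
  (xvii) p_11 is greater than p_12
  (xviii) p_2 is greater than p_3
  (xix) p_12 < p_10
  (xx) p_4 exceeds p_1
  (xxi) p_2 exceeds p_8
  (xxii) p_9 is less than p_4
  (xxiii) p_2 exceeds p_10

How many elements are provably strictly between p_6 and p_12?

Chaining upward from p_12 reaches: p_11, p_10, p_8, p_4, p_2.
Chaining downward from p_6 reaches: p_1, p_5, p_7, p_13, p_3, p_8.
Strictly between p_12 and p_6 are those in both lists: p_8 — 1 element.

1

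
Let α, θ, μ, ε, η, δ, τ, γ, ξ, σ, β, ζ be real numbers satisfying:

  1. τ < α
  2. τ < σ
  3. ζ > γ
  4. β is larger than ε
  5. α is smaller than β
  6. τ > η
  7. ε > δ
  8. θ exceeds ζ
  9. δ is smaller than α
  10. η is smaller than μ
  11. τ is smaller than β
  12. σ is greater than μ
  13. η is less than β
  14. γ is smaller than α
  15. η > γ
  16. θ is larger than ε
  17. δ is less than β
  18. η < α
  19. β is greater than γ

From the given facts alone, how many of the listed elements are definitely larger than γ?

8

From γ the given relations immediately reach η, ζ, α, β.
From those, μ, θ, τ — 7 in total.
From those, σ — 8 in total.
No other element is forced above γ by the given relations, so the count is 8.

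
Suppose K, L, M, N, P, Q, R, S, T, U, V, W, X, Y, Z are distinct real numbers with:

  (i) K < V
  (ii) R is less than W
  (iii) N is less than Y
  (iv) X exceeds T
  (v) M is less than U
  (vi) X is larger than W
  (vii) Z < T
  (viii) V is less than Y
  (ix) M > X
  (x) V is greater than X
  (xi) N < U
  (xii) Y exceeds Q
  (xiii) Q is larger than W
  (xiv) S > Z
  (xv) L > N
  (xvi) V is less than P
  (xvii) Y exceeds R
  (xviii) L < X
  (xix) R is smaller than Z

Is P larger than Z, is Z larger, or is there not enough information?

P

Chaining the given relations: Z < T < X < V < P.
So P is larger.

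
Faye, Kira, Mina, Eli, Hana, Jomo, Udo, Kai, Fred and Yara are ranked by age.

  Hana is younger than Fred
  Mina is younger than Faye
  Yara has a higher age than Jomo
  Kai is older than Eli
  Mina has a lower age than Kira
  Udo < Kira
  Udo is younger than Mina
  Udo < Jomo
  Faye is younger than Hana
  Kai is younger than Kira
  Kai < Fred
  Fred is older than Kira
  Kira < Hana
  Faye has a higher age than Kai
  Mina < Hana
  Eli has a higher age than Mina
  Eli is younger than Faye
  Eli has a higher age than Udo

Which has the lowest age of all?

Chaining upward from Udo: directly above it, Mina, Eli, Kira, Jomo; then Kai, Faye, Hana, Fred, Yara.
That covers every other element, and nothing is given below Udo, so Udo is the lowest age.

Udo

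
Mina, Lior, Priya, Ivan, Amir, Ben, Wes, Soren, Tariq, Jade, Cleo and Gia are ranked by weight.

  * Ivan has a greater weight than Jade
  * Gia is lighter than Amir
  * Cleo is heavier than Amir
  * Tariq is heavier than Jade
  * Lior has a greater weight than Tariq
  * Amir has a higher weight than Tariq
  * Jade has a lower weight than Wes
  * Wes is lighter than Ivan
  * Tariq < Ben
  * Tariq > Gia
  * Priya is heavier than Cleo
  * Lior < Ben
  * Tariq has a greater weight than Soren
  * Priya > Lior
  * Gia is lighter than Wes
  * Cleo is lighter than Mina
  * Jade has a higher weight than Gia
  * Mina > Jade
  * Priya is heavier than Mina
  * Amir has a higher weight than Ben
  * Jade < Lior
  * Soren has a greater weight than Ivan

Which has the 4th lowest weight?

Ivan

Piecing the relations together gives one ordering: Gia < Jade < Wes < Ivan < Soren < Tariq < Lior < Ben < Amir < Cleo < Mina < Priya.
The 4th smallest is Ivan.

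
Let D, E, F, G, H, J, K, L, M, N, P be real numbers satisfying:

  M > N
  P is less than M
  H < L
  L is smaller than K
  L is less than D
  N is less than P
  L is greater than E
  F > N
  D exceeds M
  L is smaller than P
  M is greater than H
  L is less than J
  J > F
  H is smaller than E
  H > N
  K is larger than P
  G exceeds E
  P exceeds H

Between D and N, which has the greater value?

N < H and H < L give N < L.
With L < P: N < H < L < P.
Then P < M extends the chain to M.
Then M < D extends the chain to D.
So N < D; D is the larger of the two.

D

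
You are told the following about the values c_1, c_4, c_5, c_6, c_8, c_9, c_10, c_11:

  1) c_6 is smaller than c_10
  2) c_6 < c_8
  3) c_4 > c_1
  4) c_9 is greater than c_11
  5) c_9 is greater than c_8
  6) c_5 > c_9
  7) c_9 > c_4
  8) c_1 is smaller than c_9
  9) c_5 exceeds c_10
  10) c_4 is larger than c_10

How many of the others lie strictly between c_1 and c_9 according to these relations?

The relations place c_1 below c_9. An element lies strictly between them when it is forced above c_1 and also forced below c_9.
Above c_1: {c_4, c_5}. Below c_9: {c_11, c_6, c_10, c_4, c_8}.
Intersection: {c_4} — 1.

1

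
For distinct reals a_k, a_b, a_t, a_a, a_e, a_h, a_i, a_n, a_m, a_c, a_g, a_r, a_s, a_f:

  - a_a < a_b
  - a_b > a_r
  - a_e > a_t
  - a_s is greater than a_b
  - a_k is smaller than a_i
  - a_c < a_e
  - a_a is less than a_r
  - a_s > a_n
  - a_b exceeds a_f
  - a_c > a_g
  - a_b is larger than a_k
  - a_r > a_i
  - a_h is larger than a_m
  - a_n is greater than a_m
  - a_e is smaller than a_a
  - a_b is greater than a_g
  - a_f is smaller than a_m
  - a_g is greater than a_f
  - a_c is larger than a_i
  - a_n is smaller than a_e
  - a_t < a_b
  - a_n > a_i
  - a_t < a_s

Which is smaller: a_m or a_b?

a_m < a_n < a_e < a_a < a_r < a_b, by transitivity through a_n, a_e, a_a, a_r.
So a_m < a_b; a_m is the smaller of the two.

a_m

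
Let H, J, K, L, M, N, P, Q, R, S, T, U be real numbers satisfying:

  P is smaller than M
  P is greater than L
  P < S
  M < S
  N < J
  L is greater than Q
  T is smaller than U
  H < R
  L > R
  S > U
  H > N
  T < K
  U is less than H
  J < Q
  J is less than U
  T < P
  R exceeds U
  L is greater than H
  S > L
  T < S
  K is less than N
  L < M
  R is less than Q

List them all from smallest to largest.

T < K < N < J < U < H < R < Q < L < P < M < S

Each adjacent pair is fixed by a given relation: T < K; K < N; N < J; J < U; U < H; H < R; R < Q; Q < L; L < P; P < M; M < S. Chaining them end to end gives the full order.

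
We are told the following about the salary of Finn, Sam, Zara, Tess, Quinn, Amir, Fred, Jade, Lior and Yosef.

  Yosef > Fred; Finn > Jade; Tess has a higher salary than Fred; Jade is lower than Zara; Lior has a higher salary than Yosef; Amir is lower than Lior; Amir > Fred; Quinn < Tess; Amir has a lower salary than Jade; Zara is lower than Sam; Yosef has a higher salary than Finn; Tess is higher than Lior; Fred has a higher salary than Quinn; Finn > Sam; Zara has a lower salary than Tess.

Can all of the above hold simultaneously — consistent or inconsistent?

Every relation is compatible with Quinn < Fred < Amir < Jade < Zara < Sam < Finn < Yosef < Lior < Tess; the set is consistent.

consistent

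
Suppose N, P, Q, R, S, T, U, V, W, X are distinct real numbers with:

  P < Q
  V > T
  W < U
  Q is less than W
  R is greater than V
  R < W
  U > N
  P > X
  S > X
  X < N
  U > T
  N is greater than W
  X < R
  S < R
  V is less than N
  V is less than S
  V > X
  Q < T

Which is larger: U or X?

X < P and P < Q give X < Q.
With Q < T: X < P < Q < T.
With T < V: X < P < Q < T < V.
With V < S: X < P < Q < T < V < S.
With S < R: X < P < Q < T < V < S < R.
With R < W: X < P < Q < T < V < S < R < W.
Then W < N extends the chain to N.
With N < U: X < P < Q < T < V < S < R < W < N < U.
So X < U; U is the larger of the two.

U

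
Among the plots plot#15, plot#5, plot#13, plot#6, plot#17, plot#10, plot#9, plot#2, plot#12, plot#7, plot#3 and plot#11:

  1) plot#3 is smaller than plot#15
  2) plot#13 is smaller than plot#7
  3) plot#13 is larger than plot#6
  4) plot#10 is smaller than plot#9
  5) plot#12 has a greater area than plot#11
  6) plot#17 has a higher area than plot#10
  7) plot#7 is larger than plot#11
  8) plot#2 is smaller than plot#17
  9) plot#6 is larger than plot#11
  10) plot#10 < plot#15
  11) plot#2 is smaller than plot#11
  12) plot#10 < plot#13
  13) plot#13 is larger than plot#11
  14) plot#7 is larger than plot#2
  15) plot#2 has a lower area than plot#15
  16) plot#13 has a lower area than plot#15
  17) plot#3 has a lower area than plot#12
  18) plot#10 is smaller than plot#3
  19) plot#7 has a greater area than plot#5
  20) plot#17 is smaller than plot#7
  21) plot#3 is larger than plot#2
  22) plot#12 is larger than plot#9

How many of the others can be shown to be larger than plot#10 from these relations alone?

7

Directly above plot#10: plot#9, plot#3, plot#17, plot#13, plot#15.
One step further: plot#12, plot#7 (7 so far).
Nothing else is reachable above plot#10; 7 in all.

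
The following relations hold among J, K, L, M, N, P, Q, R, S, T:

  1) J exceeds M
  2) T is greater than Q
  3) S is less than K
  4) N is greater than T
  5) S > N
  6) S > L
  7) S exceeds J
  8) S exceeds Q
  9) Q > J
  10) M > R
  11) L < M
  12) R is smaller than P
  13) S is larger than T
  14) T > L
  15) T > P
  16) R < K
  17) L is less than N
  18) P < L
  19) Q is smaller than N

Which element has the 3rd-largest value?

N

Piecing the relations together gives one ordering: R < P < L < M < J < Q < T < N < S < K.
Counting 3 from the largest end gives N.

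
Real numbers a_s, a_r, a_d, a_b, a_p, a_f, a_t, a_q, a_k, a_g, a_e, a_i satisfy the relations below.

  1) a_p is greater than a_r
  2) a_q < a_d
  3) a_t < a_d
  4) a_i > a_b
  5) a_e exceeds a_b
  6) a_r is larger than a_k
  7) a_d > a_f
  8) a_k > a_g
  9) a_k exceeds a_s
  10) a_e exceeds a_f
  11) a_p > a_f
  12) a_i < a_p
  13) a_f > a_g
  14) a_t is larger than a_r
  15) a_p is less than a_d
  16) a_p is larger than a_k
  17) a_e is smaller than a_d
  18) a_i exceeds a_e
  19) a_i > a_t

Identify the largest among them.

Chaining downward from a_d: directly below it, a_f, a_e, a_q, a_t, a_p; then a_g, a_k, a_b, a_r, a_i; then a_s.
That covers every other element, and nothing is given above a_d, so a_d is the largest.

a_d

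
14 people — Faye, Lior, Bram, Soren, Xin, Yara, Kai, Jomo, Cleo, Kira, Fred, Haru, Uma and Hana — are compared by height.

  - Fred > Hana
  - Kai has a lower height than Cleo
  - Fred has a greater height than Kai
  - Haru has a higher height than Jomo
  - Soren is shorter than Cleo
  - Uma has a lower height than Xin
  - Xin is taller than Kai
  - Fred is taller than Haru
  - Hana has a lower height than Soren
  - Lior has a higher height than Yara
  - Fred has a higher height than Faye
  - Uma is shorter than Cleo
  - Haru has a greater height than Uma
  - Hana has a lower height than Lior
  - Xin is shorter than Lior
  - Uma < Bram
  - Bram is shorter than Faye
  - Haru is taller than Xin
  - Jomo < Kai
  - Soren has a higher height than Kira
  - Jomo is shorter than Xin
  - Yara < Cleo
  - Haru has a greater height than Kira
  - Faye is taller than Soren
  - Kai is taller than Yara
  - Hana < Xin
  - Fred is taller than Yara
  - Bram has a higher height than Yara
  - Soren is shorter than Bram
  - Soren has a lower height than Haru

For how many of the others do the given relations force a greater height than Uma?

7

Directly above Uma: Cleo, Xin, Bram, Haru.
One step further: Faye, Lior, Fred (7 so far).
Nothing else is reachable above Uma; 7 in all.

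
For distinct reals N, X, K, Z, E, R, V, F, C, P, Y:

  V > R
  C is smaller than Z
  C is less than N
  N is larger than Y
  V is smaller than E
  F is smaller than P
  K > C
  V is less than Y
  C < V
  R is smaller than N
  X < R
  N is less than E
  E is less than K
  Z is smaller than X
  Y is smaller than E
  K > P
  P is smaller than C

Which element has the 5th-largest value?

Chaining the given pairs: F < P < C < Z < X < R < V < Y < N < E < K.
The 5th largest is V.

V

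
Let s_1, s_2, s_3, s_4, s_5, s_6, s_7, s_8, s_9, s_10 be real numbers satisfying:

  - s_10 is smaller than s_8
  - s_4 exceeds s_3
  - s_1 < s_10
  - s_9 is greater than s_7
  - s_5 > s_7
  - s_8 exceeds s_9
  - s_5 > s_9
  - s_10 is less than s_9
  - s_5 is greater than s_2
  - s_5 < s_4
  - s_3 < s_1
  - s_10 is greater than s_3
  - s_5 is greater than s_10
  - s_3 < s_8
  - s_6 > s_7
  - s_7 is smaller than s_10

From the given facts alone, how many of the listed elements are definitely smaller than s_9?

From s_9 the given relations immediately reach s_7, s_10.
From those, s_3, s_1 — 4 in total.
Nothing else is reachable below s_9; 4 in all.

4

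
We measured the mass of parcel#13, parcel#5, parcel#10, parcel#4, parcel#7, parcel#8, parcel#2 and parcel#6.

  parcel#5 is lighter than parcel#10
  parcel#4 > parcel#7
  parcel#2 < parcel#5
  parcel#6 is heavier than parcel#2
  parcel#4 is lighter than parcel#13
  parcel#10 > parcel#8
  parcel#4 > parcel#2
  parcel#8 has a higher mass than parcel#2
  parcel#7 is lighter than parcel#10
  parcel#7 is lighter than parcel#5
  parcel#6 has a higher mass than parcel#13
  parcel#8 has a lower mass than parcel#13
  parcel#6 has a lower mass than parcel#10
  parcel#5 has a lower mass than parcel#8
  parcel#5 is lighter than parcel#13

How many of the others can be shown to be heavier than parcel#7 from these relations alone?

The elements the relations force above parcel#7 are parcel#5, parcel#4, parcel#8, parcel#13, parcel#6, parcel#10 — no chain reaches any other.
That is 6.

6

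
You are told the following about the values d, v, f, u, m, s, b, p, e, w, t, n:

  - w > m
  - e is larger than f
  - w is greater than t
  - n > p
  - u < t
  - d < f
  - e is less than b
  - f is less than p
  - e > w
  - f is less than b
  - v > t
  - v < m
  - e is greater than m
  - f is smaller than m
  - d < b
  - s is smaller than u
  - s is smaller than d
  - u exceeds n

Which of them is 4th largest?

Piecing the relations together gives one ordering: s < d < f < p < n < u < t < v < m < w < e < b.
Counting 4 from the largest end gives m.

m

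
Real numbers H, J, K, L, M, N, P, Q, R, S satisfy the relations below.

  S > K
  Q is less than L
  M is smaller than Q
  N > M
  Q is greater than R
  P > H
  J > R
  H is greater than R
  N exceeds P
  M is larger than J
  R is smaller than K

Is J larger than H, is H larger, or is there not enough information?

undetermined

Following every chain through J: above J we get M, Q, N, L; below J we get R.
H is not reached, and no chain runs the other way from H to J.
So the given relations leave the order of J and H undetermined.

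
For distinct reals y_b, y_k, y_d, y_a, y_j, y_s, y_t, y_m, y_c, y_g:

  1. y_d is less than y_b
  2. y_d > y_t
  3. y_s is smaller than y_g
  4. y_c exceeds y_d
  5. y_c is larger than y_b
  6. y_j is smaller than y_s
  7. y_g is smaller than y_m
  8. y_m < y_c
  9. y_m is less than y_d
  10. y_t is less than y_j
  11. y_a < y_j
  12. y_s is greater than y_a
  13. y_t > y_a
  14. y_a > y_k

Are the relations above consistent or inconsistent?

consistent

Every relation is compatible with y_k < y_a < y_t < y_j < y_s < y_g < y_m < y_d < y_b < y_c; the set is consistent.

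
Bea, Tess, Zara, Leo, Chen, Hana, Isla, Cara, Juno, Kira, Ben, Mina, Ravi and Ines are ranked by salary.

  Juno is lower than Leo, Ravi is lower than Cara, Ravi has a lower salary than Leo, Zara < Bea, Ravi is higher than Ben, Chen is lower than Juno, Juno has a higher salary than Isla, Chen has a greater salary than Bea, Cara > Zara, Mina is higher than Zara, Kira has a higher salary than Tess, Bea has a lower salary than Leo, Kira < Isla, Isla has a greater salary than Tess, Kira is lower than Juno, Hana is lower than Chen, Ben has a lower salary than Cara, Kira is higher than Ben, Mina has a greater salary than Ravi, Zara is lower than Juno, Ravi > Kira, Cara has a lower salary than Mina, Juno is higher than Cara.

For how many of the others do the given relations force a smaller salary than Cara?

5

Directly below Cara: Zara, Ben, Ravi.
One step further: Kira (4 so far).
One step further: Tess (5 so far).
No other element is forced below Cara by the given relations, so the count is 5.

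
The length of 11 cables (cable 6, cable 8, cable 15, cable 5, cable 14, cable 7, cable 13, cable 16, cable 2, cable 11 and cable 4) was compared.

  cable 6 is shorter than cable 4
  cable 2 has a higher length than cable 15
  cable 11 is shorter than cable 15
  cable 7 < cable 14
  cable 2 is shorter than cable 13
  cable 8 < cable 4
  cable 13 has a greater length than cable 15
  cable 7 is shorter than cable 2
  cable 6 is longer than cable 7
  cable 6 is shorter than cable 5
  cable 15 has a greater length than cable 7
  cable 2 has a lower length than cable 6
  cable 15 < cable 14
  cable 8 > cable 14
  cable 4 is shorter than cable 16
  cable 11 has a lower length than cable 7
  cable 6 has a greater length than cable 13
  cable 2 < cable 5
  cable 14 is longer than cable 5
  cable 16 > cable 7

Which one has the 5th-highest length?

cable 5

The consecutive relations fix a unique order: cable 11 < cable 7 < cable 15 < cable 2 < cable 13 < cable 6 < cable 5 < cable 14 < cable 8 < cable 4 < cable 16.
Counting 5 from the largest end gives cable 5.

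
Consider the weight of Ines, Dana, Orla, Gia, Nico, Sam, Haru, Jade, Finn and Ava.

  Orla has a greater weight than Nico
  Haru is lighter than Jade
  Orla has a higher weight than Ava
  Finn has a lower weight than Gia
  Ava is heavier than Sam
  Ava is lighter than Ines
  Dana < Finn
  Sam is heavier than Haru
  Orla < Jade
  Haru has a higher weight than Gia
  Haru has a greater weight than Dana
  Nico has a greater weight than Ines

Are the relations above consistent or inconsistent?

consistent

The single ordering Dana < Finn < Gia < Haru < Sam < Ava < Ines < Nico < Orla < Jade satisfies every listed relation, so no contradiction arises.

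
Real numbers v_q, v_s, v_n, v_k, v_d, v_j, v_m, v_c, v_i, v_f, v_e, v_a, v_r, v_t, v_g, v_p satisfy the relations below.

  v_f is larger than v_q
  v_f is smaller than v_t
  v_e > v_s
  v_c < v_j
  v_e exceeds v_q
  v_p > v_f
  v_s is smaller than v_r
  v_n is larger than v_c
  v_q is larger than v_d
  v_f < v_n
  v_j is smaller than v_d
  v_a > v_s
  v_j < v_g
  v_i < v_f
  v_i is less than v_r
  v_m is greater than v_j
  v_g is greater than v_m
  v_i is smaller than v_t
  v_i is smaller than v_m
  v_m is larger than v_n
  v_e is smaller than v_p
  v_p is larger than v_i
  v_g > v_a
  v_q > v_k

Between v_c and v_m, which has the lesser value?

v_c

Link the given pairs in sequence: v_c < v_j; v_j < v_d; v_d < v_q; v_q < v_f; v_f < v_n; v_n < v_m.
Together: v_c < v_j < v_d < v_q < v_f < v_n < v_m.
So v_c < v_m; v_c is the smaller of the two.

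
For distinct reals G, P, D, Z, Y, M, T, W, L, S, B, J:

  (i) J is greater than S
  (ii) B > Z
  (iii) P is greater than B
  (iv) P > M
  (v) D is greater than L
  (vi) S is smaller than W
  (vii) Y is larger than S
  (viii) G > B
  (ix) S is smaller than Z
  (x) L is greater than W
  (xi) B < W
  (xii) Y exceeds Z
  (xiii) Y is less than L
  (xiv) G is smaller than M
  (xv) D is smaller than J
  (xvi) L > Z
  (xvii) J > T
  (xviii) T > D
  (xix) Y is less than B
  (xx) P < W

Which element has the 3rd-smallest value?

Chaining the given pairs: S < Z < Y < B < G < M < P < W < L < D < T < J.
Counting 3 from the smallest end gives Y.

Y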